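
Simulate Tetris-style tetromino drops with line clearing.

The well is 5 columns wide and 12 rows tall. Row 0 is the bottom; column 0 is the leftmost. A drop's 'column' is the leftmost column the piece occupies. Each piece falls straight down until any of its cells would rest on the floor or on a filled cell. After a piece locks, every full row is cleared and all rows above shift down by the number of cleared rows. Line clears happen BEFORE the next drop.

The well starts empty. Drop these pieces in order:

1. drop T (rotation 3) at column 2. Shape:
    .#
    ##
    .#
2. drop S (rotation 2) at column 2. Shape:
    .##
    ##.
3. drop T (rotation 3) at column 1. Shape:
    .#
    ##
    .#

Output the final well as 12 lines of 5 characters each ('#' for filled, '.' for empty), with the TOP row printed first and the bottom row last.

Answer: .....
.....
.....
.....
.....
..#..
.##..
..###
..##.
...#.
..##.
...#.

Derivation:
Drop 1: T rot3 at col 2 lands with bottom-row=0; cleared 0 line(s) (total 0); column heights now [0 0 2 3 0], max=3
Drop 2: S rot2 at col 2 lands with bottom-row=3; cleared 0 line(s) (total 0); column heights now [0 0 4 5 5], max=5
Drop 3: T rot3 at col 1 lands with bottom-row=4; cleared 0 line(s) (total 0); column heights now [0 6 7 5 5], max=7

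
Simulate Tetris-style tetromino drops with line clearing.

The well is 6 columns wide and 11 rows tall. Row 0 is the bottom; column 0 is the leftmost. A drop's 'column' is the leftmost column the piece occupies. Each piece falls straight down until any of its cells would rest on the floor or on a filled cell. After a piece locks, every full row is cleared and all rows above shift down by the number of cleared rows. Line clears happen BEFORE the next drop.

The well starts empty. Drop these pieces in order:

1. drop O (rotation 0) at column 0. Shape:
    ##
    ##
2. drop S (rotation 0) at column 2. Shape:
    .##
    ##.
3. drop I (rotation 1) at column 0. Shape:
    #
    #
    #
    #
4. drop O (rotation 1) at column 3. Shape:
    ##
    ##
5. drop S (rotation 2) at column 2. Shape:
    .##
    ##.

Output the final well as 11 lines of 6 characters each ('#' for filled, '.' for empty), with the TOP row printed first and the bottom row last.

Drop 1: O rot0 at col 0 lands with bottom-row=0; cleared 0 line(s) (total 0); column heights now [2 2 0 0 0 0], max=2
Drop 2: S rot0 at col 2 lands with bottom-row=0; cleared 0 line(s) (total 0); column heights now [2 2 1 2 2 0], max=2
Drop 3: I rot1 at col 0 lands with bottom-row=2; cleared 0 line(s) (total 0); column heights now [6 2 1 2 2 0], max=6
Drop 4: O rot1 at col 3 lands with bottom-row=2; cleared 0 line(s) (total 0); column heights now [6 2 1 4 4 0], max=6
Drop 5: S rot2 at col 2 lands with bottom-row=4; cleared 0 line(s) (total 0); column heights now [6 2 5 6 6 0], max=6

Answer: ......
......
......
......
......
#..##.
#.##..
#..##.
#..##.
##.##.
####..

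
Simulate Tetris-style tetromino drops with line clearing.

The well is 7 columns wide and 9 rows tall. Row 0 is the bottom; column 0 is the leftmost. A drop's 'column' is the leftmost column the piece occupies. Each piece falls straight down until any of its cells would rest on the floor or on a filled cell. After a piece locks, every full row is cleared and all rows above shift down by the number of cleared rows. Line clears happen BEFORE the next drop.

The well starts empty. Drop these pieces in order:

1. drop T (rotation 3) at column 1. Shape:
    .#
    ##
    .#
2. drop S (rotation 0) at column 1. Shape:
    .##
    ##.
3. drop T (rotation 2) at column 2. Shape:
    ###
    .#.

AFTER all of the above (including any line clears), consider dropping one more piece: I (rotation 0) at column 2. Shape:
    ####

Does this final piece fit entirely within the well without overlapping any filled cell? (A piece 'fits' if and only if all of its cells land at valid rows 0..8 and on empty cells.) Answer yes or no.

Answer: yes

Derivation:
Drop 1: T rot3 at col 1 lands with bottom-row=0; cleared 0 line(s) (total 0); column heights now [0 2 3 0 0 0 0], max=3
Drop 2: S rot0 at col 1 lands with bottom-row=3; cleared 0 line(s) (total 0); column heights now [0 4 5 5 0 0 0], max=5
Drop 3: T rot2 at col 2 lands with bottom-row=5; cleared 0 line(s) (total 0); column heights now [0 4 7 7 7 0 0], max=7
Test piece I rot0 at col 2 (width 4): heights before test = [0 4 7 7 7 0 0]; fits = True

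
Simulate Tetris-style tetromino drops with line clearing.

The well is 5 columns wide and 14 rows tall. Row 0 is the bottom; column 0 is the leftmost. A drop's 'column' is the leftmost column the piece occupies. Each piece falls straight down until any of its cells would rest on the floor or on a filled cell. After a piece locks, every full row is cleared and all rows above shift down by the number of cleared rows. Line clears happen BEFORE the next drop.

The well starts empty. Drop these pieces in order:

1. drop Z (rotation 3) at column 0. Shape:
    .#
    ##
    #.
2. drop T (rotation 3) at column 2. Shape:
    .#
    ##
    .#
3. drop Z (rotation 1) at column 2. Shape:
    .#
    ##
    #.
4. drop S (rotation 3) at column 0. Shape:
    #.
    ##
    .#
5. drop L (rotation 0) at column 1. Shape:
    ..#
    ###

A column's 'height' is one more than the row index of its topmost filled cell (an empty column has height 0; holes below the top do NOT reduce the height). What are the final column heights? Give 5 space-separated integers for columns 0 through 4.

Answer: 6 6 6 7 0

Derivation:
Drop 1: Z rot3 at col 0 lands with bottom-row=0; cleared 0 line(s) (total 0); column heights now [2 3 0 0 0], max=3
Drop 2: T rot3 at col 2 lands with bottom-row=0; cleared 0 line(s) (total 0); column heights now [2 3 2 3 0], max=3
Drop 3: Z rot1 at col 2 lands with bottom-row=2; cleared 0 line(s) (total 0); column heights now [2 3 4 5 0], max=5
Drop 4: S rot3 at col 0 lands with bottom-row=3; cleared 0 line(s) (total 0); column heights now [6 5 4 5 0], max=6
Drop 5: L rot0 at col 1 lands with bottom-row=5; cleared 0 line(s) (total 0); column heights now [6 6 6 7 0], max=7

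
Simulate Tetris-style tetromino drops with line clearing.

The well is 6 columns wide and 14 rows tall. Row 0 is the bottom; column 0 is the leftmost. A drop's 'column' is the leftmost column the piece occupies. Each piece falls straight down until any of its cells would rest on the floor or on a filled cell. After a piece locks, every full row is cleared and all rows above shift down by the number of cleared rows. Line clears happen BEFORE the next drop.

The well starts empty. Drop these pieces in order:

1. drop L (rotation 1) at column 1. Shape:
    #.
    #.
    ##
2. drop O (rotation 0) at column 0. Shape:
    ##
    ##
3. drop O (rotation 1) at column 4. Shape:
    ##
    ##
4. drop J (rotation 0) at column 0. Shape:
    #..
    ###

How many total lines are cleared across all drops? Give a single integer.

Answer: 0

Derivation:
Drop 1: L rot1 at col 1 lands with bottom-row=0; cleared 0 line(s) (total 0); column heights now [0 3 1 0 0 0], max=3
Drop 2: O rot0 at col 0 lands with bottom-row=3; cleared 0 line(s) (total 0); column heights now [5 5 1 0 0 0], max=5
Drop 3: O rot1 at col 4 lands with bottom-row=0; cleared 0 line(s) (total 0); column heights now [5 5 1 0 2 2], max=5
Drop 4: J rot0 at col 0 lands with bottom-row=5; cleared 0 line(s) (total 0); column heights now [7 6 6 0 2 2], max=7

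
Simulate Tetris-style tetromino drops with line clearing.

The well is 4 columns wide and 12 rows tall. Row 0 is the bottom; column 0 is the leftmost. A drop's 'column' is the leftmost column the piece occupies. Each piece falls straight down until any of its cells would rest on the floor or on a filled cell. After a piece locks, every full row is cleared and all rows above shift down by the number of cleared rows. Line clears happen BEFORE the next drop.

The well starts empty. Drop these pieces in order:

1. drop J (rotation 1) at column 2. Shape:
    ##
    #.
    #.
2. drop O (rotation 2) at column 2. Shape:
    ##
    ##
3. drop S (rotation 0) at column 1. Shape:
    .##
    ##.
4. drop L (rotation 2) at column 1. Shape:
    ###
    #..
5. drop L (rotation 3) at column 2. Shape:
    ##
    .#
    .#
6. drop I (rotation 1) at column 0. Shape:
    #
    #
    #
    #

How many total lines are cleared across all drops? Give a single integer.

Answer: 0

Derivation:
Drop 1: J rot1 at col 2 lands with bottom-row=0; cleared 0 line(s) (total 0); column heights now [0 0 3 3], max=3
Drop 2: O rot2 at col 2 lands with bottom-row=3; cleared 0 line(s) (total 0); column heights now [0 0 5 5], max=5
Drop 3: S rot0 at col 1 lands with bottom-row=5; cleared 0 line(s) (total 0); column heights now [0 6 7 7], max=7
Drop 4: L rot2 at col 1 lands with bottom-row=6; cleared 0 line(s) (total 0); column heights now [0 8 8 8], max=8
Drop 5: L rot3 at col 2 lands with bottom-row=8; cleared 0 line(s) (total 0); column heights now [0 8 11 11], max=11
Drop 6: I rot1 at col 0 lands with bottom-row=0; cleared 0 line(s) (total 0); column heights now [4 8 11 11], max=11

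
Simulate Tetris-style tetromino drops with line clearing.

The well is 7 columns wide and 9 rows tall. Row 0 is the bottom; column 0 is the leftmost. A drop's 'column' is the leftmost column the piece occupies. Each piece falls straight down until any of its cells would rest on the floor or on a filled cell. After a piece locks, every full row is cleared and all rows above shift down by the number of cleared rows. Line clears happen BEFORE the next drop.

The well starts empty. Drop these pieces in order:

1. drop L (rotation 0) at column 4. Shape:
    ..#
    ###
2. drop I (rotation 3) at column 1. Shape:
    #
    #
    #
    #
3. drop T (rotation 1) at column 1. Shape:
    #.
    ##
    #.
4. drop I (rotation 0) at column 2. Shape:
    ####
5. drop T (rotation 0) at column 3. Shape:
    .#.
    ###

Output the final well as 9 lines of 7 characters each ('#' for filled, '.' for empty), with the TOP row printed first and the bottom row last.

Answer: ....#..
...###.
.#####.
.##....
.#.....
.#.....
.#.....
.#....#
.#..###

Derivation:
Drop 1: L rot0 at col 4 lands with bottom-row=0; cleared 0 line(s) (total 0); column heights now [0 0 0 0 1 1 2], max=2
Drop 2: I rot3 at col 1 lands with bottom-row=0; cleared 0 line(s) (total 0); column heights now [0 4 0 0 1 1 2], max=4
Drop 3: T rot1 at col 1 lands with bottom-row=4; cleared 0 line(s) (total 0); column heights now [0 7 6 0 1 1 2], max=7
Drop 4: I rot0 at col 2 lands with bottom-row=6; cleared 0 line(s) (total 0); column heights now [0 7 7 7 7 7 2], max=7
Drop 5: T rot0 at col 3 lands with bottom-row=7; cleared 0 line(s) (total 0); column heights now [0 7 7 8 9 8 2], max=9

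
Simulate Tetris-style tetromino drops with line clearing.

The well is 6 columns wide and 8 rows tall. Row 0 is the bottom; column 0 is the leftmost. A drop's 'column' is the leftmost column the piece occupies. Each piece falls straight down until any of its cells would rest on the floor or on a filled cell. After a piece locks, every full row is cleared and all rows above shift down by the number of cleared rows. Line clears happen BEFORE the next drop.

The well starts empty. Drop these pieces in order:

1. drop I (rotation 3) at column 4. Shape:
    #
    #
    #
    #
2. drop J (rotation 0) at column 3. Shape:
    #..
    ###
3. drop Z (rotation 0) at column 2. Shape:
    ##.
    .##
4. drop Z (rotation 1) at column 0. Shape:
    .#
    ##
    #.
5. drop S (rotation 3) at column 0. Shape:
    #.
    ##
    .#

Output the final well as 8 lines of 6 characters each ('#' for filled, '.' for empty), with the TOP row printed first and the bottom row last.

Drop 1: I rot3 at col 4 lands with bottom-row=0; cleared 0 line(s) (total 0); column heights now [0 0 0 0 4 0], max=4
Drop 2: J rot0 at col 3 lands with bottom-row=4; cleared 0 line(s) (total 0); column heights now [0 0 0 6 5 5], max=6
Drop 3: Z rot0 at col 2 lands with bottom-row=6; cleared 0 line(s) (total 0); column heights now [0 0 8 8 7 5], max=8
Drop 4: Z rot1 at col 0 lands with bottom-row=0; cleared 0 line(s) (total 0); column heights now [2 3 8 8 7 5], max=8
Drop 5: S rot3 at col 0 lands with bottom-row=3; cleared 0 line(s) (total 0); column heights now [6 5 8 8 7 5], max=8

Answer: ..##..
...##.
#..#..
##.###
.#..#.
.#..#.
##..#.
#...#.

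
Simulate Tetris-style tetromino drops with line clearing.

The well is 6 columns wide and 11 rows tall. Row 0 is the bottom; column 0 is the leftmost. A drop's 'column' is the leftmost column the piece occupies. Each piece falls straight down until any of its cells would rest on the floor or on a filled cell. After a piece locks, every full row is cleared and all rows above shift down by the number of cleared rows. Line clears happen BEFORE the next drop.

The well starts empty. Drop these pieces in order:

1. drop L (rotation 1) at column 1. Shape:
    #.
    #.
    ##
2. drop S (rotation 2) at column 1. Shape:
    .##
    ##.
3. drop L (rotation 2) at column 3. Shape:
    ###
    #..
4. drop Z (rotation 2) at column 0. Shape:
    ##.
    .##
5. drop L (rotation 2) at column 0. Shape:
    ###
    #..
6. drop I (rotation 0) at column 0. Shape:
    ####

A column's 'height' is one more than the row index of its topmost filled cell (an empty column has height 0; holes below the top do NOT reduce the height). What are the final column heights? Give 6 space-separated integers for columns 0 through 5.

Drop 1: L rot1 at col 1 lands with bottom-row=0; cleared 0 line(s) (total 0); column heights now [0 3 1 0 0 0], max=3
Drop 2: S rot2 at col 1 lands with bottom-row=3; cleared 0 line(s) (total 0); column heights now [0 4 5 5 0 0], max=5
Drop 3: L rot2 at col 3 lands with bottom-row=5; cleared 0 line(s) (total 0); column heights now [0 4 5 7 7 7], max=7
Drop 4: Z rot2 at col 0 lands with bottom-row=5; cleared 0 line(s) (total 0); column heights now [7 7 6 7 7 7], max=7
Drop 5: L rot2 at col 0 lands with bottom-row=7; cleared 0 line(s) (total 0); column heights now [9 9 9 7 7 7], max=9
Drop 6: I rot0 at col 0 lands with bottom-row=9; cleared 0 line(s) (total 0); column heights now [10 10 10 10 7 7], max=10

Answer: 10 10 10 10 7 7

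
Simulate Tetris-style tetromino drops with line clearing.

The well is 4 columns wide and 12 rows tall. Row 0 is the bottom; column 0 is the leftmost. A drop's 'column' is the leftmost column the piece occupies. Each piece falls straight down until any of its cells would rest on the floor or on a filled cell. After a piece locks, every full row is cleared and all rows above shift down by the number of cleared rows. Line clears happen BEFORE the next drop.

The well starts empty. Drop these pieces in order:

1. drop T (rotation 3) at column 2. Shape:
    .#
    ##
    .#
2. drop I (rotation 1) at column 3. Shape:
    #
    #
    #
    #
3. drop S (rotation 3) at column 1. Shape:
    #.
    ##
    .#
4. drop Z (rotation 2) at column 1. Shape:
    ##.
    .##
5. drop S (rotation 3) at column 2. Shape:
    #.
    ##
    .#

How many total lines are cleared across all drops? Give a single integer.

Answer: 0

Derivation:
Drop 1: T rot3 at col 2 lands with bottom-row=0; cleared 0 line(s) (total 0); column heights now [0 0 2 3], max=3
Drop 2: I rot1 at col 3 lands with bottom-row=3; cleared 0 line(s) (total 0); column heights now [0 0 2 7], max=7
Drop 3: S rot3 at col 1 lands with bottom-row=2; cleared 0 line(s) (total 0); column heights now [0 5 4 7], max=7
Drop 4: Z rot2 at col 1 lands with bottom-row=7; cleared 0 line(s) (total 0); column heights now [0 9 9 8], max=9
Drop 5: S rot3 at col 2 lands with bottom-row=8; cleared 0 line(s) (total 0); column heights now [0 9 11 10], max=11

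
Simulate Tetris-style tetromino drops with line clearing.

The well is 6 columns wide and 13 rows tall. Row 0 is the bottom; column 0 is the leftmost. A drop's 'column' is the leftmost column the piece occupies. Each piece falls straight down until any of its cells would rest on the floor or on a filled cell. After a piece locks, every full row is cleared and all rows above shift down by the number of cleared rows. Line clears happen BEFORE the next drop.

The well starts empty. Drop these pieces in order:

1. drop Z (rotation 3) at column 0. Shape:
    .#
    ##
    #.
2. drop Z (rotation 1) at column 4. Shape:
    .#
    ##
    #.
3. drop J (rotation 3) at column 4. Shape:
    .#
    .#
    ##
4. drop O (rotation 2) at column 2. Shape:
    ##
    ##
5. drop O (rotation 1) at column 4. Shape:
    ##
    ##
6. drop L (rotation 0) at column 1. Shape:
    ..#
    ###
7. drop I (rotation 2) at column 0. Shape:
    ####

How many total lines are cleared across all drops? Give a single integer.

Drop 1: Z rot3 at col 0 lands with bottom-row=0; cleared 0 line(s) (total 0); column heights now [2 3 0 0 0 0], max=3
Drop 2: Z rot1 at col 4 lands with bottom-row=0; cleared 0 line(s) (total 0); column heights now [2 3 0 0 2 3], max=3
Drop 3: J rot3 at col 4 lands with bottom-row=3; cleared 0 line(s) (total 0); column heights now [2 3 0 0 4 6], max=6
Drop 4: O rot2 at col 2 lands with bottom-row=0; cleared 1 line(s) (total 1); column heights now [1 2 1 1 3 5], max=5
Drop 5: O rot1 at col 4 lands with bottom-row=5; cleared 0 line(s) (total 1); column heights now [1 2 1 1 7 7], max=7
Drop 6: L rot0 at col 1 lands with bottom-row=2; cleared 0 line(s) (total 1); column heights now [1 3 3 4 7 7], max=7
Drop 7: I rot2 at col 0 lands with bottom-row=4; cleared 0 line(s) (total 1); column heights now [5 5 5 5 7 7], max=7

Answer: 1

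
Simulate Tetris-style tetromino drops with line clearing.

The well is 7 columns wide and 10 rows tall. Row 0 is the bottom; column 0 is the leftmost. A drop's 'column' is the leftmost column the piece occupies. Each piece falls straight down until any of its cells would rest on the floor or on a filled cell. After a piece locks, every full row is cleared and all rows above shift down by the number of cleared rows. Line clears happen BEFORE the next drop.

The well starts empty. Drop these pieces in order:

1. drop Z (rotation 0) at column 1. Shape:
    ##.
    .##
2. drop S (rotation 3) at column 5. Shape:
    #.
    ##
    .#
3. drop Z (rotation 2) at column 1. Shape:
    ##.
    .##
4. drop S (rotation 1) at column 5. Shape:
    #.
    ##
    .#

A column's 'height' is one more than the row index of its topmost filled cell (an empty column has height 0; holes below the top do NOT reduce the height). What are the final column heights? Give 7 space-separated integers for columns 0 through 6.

Drop 1: Z rot0 at col 1 lands with bottom-row=0; cleared 0 line(s) (total 0); column heights now [0 2 2 1 0 0 0], max=2
Drop 2: S rot3 at col 5 lands with bottom-row=0; cleared 0 line(s) (total 0); column heights now [0 2 2 1 0 3 2], max=3
Drop 3: Z rot2 at col 1 lands with bottom-row=2; cleared 0 line(s) (total 0); column heights now [0 4 4 3 0 3 2], max=4
Drop 4: S rot1 at col 5 lands with bottom-row=2; cleared 0 line(s) (total 0); column heights now [0 4 4 3 0 5 4], max=5

Answer: 0 4 4 3 0 5 4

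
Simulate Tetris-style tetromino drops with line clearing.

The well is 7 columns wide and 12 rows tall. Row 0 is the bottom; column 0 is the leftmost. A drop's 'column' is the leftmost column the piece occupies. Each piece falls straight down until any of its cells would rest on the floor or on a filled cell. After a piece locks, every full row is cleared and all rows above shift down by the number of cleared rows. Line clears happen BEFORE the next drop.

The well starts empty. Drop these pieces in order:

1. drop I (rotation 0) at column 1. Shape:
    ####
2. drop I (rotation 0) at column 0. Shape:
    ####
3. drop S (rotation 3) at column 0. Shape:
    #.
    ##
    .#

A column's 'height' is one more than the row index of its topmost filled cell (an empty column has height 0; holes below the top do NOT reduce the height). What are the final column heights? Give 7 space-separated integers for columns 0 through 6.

Answer: 5 4 2 2 1 0 0

Derivation:
Drop 1: I rot0 at col 1 lands with bottom-row=0; cleared 0 line(s) (total 0); column heights now [0 1 1 1 1 0 0], max=1
Drop 2: I rot0 at col 0 lands with bottom-row=1; cleared 0 line(s) (total 0); column heights now [2 2 2 2 1 0 0], max=2
Drop 3: S rot3 at col 0 lands with bottom-row=2; cleared 0 line(s) (total 0); column heights now [5 4 2 2 1 0 0], max=5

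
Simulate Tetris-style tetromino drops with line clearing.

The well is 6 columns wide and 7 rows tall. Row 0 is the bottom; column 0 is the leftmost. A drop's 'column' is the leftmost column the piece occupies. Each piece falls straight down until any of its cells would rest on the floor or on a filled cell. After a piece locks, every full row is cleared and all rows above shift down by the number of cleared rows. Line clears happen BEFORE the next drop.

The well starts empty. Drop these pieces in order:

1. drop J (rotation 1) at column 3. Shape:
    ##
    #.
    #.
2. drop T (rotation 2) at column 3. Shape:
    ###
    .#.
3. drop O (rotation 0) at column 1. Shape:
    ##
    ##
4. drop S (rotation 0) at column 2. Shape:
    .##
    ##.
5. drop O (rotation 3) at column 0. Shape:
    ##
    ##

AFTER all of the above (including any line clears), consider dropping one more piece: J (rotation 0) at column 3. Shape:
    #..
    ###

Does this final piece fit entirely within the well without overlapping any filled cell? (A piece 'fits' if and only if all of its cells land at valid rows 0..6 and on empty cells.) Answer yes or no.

Drop 1: J rot1 at col 3 lands with bottom-row=0; cleared 0 line(s) (total 0); column heights now [0 0 0 3 3 0], max=3
Drop 2: T rot2 at col 3 lands with bottom-row=3; cleared 0 line(s) (total 0); column heights now [0 0 0 5 5 5], max=5
Drop 3: O rot0 at col 1 lands with bottom-row=0; cleared 0 line(s) (total 0); column heights now [0 2 2 5 5 5], max=5
Drop 4: S rot0 at col 2 lands with bottom-row=5; cleared 0 line(s) (total 0); column heights now [0 2 6 7 7 5], max=7
Drop 5: O rot3 at col 0 lands with bottom-row=2; cleared 0 line(s) (total 0); column heights now [4 4 6 7 7 5], max=7
Test piece J rot0 at col 3 (width 3): heights before test = [4 4 6 7 7 5]; fits = False

Answer: no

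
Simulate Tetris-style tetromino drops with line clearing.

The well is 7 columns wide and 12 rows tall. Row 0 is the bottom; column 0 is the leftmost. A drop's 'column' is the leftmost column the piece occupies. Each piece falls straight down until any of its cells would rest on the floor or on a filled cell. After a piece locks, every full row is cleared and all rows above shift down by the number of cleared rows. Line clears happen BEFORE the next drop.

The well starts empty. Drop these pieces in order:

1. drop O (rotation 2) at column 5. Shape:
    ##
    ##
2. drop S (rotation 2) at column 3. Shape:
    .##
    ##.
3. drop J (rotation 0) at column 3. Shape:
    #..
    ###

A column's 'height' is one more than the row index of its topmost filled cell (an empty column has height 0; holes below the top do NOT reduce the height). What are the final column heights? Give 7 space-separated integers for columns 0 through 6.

Answer: 0 0 0 5 4 4 2

Derivation:
Drop 1: O rot2 at col 5 lands with bottom-row=0; cleared 0 line(s) (total 0); column heights now [0 0 0 0 0 2 2], max=2
Drop 2: S rot2 at col 3 lands with bottom-row=1; cleared 0 line(s) (total 0); column heights now [0 0 0 2 3 3 2], max=3
Drop 3: J rot0 at col 3 lands with bottom-row=3; cleared 0 line(s) (total 0); column heights now [0 0 0 5 4 4 2], max=5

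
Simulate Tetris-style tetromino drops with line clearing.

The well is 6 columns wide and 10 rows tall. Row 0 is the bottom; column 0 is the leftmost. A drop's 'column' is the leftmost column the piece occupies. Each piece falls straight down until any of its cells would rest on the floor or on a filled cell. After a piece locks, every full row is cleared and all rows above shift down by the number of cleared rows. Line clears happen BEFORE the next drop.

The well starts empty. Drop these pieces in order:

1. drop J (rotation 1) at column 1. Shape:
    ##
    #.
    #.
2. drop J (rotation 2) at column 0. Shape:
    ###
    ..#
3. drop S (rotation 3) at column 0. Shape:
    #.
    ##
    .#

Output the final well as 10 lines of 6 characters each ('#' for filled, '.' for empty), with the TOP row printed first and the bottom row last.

Answer: ......
......
#.....
##....
.#....
###...
..#...
.##...
.#....
.#....

Derivation:
Drop 1: J rot1 at col 1 lands with bottom-row=0; cleared 0 line(s) (total 0); column heights now [0 3 3 0 0 0], max=3
Drop 2: J rot2 at col 0 lands with bottom-row=3; cleared 0 line(s) (total 0); column heights now [5 5 5 0 0 0], max=5
Drop 3: S rot3 at col 0 lands with bottom-row=5; cleared 0 line(s) (total 0); column heights now [8 7 5 0 0 0], max=8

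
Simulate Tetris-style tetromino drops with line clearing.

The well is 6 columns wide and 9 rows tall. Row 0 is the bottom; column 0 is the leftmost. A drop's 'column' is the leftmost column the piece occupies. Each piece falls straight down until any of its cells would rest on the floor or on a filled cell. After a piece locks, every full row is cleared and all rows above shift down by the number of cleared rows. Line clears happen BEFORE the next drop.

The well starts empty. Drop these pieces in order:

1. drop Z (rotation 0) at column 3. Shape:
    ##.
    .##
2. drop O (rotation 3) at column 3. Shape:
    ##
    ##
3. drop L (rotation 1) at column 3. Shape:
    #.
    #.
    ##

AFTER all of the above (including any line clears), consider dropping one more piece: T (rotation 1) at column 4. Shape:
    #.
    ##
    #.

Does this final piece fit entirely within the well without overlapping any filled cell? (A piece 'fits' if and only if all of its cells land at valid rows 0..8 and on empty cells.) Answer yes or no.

Drop 1: Z rot0 at col 3 lands with bottom-row=0; cleared 0 line(s) (total 0); column heights now [0 0 0 2 2 1], max=2
Drop 2: O rot3 at col 3 lands with bottom-row=2; cleared 0 line(s) (total 0); column heights now [0 0 0 4 4 1], max=4
Drop 3: L rot1 at col 3 lands with bottom-row=4; cleared 0 line(s) (total 0); column heights now [0 0 0 7 5 1], max=7
Test piece T rot1 at col 4 (width 2): heights before test = [0 0 0 7 5 1]; fits = True

Answer: yes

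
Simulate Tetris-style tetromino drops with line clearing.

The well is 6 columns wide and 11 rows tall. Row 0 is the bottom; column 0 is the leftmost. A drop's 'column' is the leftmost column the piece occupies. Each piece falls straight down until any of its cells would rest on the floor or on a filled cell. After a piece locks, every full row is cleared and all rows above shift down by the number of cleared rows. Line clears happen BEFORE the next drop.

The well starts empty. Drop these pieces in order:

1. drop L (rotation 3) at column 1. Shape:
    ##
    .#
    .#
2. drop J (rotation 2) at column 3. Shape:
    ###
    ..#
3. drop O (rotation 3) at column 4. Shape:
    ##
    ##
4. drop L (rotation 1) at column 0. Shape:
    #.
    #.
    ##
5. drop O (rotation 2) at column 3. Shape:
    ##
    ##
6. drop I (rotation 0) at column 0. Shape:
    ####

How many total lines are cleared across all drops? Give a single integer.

Answer: 0

Derivation:
Drop 1: L rot3 at col 1 lands with bottom-row=0; cleared 0 line(s) (total 0); column heights now [0 3 3 0 0 0], max=3
Drop 2: J rot2 at col 3 lands with bottom-row=0; cleared 0 line(s) (total 0); column heights now [0 3 3 2 2 2], max=3
Drop 3: O rot3 at col 4 lands with bottom-row=2; cleared 0 line(s) (total 0); column heights now [0 3 3 2 4 4], max=4
Drop 4: L rot1 at col 0 lands with bottom-row=3; cleared 0 line(s) (total 0); column heights now [6 4 3 2 4 4], max=6
Drop 5: O rot2 at col 3 lands with bottom-row=4; cleared 0 line(s) (total 0); column heights now [6 4 3 6 6 4], max=6
Drop 6: I rot0 at col 0 lands with bottom-row=6; cleared 0 line(s) (total 0); column heights now [7 7 7 7 6 4], max=7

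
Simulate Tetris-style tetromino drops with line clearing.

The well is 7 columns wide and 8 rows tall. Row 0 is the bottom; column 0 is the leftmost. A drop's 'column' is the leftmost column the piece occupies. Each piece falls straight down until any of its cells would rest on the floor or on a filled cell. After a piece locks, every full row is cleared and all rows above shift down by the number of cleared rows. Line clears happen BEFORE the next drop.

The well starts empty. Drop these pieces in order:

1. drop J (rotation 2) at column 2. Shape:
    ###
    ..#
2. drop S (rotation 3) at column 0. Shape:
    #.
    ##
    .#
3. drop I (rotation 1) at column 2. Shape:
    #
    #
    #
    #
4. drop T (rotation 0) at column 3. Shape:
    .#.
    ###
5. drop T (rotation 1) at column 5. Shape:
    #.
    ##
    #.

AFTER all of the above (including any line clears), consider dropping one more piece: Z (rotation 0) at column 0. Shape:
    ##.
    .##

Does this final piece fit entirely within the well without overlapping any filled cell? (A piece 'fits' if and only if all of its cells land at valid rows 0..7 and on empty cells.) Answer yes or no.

Answer: yes

Derivation:
Drop 1: J rot2 at col 2 lands with bottom-row=0; cleared 0 line(s) (total 0); column heights now [0 0 2 2 2 0 0], max=2
Drop 2: S rot3 at col 0 lands with bottom-row=0; cleared 0 line(s) (total 0); column heights now [3 2 2 2 2 0 0], max=3
Drop 3: I rot1 at col 2 lands with bottom-row=2; cleared 0 line(s) (total 0); column heights now [3 2 6 2 2 0 0], max=6
Drop 4: T rot0 at col 3 lands with bottom-row=2; cleared 0 line(s) (total 0); column heights now [3 2 6 3 4 3 0], max=6
Drop 5: T rot1 at col 5 lands with bottom-row=3; cleared 0 line(s) (total 0); column heights now [3 2 6 3 4 6 5], max=6
Test piece Z rot0 at col 0 (width 3): heights before test = [3 2 6 3 4 6 5]; fits = True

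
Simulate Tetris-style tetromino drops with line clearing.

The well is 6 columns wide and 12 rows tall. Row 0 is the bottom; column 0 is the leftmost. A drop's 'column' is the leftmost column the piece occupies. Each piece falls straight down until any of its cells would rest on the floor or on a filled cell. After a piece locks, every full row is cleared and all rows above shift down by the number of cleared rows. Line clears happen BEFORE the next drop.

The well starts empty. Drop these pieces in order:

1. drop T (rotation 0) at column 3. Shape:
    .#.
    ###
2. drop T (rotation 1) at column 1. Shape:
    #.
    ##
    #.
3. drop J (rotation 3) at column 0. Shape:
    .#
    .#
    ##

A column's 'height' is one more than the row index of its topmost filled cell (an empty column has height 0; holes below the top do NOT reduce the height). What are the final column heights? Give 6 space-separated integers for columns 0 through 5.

Drop 1: T rot0 at col 3 lands with bottom-row=0; cleared 0 line(s) (total 0); column heights now [0 0 0 1 2 1], max=2
Drop 2: T rot1 at col 1 lands with bottom-row=0; cleared 0 line(s) (total 0); column heights now [0 3 2 1 2 1], max=3
Drop 3: J rot3 at col 0 lands with bottom-row=3; cleared 0 line(s) (total 0); column heights now [4 6 2 1 2 1], max=6

Answer: 4 6 2 1 2 1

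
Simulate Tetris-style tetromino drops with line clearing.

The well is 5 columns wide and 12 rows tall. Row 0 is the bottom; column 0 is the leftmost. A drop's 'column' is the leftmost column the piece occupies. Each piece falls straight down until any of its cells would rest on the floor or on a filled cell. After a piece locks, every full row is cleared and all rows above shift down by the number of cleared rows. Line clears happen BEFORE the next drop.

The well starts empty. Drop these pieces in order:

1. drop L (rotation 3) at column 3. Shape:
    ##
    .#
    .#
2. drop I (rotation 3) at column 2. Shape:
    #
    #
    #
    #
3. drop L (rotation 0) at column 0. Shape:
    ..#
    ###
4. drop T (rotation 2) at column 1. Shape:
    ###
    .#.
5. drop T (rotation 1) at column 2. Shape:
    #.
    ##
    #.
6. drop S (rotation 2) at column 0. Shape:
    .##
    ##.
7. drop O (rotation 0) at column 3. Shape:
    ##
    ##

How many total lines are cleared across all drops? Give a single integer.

Answer: 1

Derivation:
Drop 1: L rot3 at col 3 lands with bottom-row=0; cleared 0 line(s) (total 0); column heights now [0 0 0 3 3], max=3
Drop 2: I rot3 at col 2 lands with bottom-row=0; cleared 0 line(s) (total 0); column heights now [0 0 4 3 3], max=4
Drop 3: L rot0 at col 0 lands with bottom-row=4; cleared 0 line(s) (total 0); column heights now [5 5 6 3 3], max=6
Drop 4: T rot2 at col 1 lands with bottom-row=6; cleared 0 line(s) (total 0); column heights now [5 8 8 8 3], max=8
Drop 5: T rot1 at col 2 lands with bottom-row=8; cleared 0 line(s) (total 0); column heights now [5 8 11 10 3], max=11
Drop 6: S rot2 at col 0 lands with bottom-row=10; cleared 0 line(s) (total 0); column heights now [11 12 12 10 3], max=12
Drop 7: O rot0 at col 3 lands with bottom-row=10; cleared 1 line(s) (total 1); column heights now [5 11 11 11 11], max=11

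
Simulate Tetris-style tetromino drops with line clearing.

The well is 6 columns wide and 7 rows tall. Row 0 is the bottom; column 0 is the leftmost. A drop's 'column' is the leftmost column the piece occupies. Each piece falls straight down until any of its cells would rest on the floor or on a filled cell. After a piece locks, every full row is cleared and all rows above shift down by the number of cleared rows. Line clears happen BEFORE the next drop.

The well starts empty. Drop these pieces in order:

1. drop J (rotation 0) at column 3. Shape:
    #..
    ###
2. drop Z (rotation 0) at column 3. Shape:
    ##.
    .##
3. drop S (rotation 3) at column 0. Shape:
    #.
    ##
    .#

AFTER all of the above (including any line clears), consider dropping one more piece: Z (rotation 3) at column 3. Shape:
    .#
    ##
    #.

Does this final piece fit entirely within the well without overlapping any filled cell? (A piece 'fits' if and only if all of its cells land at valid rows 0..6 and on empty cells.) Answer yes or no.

Answer: yes

Derivation:
Drop 1: J rot0 at col 3 lands with bottom-row=0; cleared 0 line(s) (total 0); column heights now [0 0 0 2 1 1], max=2
Drop 2: Z rot0 at col 3 lands with bottom-row=1; cleared 0 line(s) (total 0); column heights now [0 0 0 3 3 2], max=3
Drop 3: S rot3 at col 0 lands with bottom-row=0; cleared 0 line(s) (total 0); column heights now [3 2 0 3 3 2], max=3
Test piece Z rot3 at col 3 (width 2): heights before test = [3 2 0 3 3 2]; fits = True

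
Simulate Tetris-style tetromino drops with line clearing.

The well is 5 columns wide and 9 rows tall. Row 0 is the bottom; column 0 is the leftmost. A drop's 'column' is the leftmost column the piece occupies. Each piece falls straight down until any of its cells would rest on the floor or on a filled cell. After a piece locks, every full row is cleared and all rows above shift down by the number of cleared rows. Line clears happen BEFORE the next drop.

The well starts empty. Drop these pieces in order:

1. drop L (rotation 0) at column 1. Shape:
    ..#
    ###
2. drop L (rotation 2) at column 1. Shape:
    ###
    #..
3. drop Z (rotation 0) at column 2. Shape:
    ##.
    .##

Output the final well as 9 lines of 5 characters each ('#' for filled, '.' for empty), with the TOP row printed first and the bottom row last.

Drop 1: L rot0 at col 1 lands with bottom-row=0; cleared 0 line(s) (total 0); column heights now [0 1 1 2 0], max=2
Drop 2: L rot2 at col 1 lands with bottom-row=1; cleared 0 line(s) (total 0); column heights now [0 3 3 3 0], max=3
Drop 3: Z rot0 at col 2 lands with bottom-row=3; cleared 0 line(s) (total 0); column heights now [0 3 5 5 4], max=5

Answer: .....
.....
.....
.....
..##.
...##
.###.
.#.#.
.###.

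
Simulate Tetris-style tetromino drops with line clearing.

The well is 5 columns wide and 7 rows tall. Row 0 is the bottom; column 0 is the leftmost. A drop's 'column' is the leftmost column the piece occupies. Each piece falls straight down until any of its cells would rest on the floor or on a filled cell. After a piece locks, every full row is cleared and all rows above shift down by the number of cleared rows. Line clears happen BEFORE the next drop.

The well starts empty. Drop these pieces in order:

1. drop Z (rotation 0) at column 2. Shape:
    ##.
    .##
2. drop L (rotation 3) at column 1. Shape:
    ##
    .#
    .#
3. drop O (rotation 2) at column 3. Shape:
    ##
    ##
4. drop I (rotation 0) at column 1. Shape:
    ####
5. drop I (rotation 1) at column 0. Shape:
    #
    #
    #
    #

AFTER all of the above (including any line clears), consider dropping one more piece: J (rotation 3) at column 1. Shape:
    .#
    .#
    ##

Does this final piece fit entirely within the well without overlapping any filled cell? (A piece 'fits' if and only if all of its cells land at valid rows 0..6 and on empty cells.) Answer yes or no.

Drop 1: Z rot0 at col 2 lands with bottom-row=0; cleared 0 line(s) (total 0); column heights now [0 0 2 2 1], max=2
Drop 2: L rot3 at col 1 lands with bottom-row=2; cleared 0 line(s) (total 0); column heights now [0 5 5 2 1], max=5
Drop 3: O rot2 at col 3 lands with bottom-row=2; cleared 0 line(s) (total 0); column heights now [0 5 5 4 4], max=5
Drop 4: I rot0 at col 1 lands with bottom-row=5; cleared 0 line(s) (total 0); column heights now [0 6 6 6 6], max=6
Drop 5: I rot1 at col 0 lands with bottom-row=0; cleared 0 line(s) (total 0); column heights now [4 6 6 6 6], max=6
Test piece J rot3 at col 1 (width 2): heights before test = [4 6 6 6 6]; fits = False

Answer: no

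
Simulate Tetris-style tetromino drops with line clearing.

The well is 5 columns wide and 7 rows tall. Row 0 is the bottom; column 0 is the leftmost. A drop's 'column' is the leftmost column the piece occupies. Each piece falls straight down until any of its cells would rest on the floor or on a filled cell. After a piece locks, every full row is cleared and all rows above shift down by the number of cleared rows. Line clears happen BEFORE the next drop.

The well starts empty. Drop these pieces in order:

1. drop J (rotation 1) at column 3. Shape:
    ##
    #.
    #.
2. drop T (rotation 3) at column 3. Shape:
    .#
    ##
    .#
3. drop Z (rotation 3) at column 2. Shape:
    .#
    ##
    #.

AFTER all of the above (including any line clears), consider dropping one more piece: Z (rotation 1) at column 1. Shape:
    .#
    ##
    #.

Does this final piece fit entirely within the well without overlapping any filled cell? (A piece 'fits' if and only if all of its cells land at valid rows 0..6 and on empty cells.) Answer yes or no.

Answer: no

Derivation:
Drop 1: J rot1 at col 3 lands with bottom-row=0; cleared 0 line(s) (total 0); column heights now [0 0 0 3 3], max=3
Drop 2: T rot3 at col 3 lands with bottom-row=3; cleared 0 line(s) (total 0); column heights now [0 0 0 5 6], max=6
Drop 3: Z rot3 at col 2 lands with bottom-row=4; cleared 0 line(s) (total 0); column heights now [0 0 6 7 6], max=7
Test piece Z rot1 at col 1 (width 2): heights before test = [0 0 6 7 6]; fits = False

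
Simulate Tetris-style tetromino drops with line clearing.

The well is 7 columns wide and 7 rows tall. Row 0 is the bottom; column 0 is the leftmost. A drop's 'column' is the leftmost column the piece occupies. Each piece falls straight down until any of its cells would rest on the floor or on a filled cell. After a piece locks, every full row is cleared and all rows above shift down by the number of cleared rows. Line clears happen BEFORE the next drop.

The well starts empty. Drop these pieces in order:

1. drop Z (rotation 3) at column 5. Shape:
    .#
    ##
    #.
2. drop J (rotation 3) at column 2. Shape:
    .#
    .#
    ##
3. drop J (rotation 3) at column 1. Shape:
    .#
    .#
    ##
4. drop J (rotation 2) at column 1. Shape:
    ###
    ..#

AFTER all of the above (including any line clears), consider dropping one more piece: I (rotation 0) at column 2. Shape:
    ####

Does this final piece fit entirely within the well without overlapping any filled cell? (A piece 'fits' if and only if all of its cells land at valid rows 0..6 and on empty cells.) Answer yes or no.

Answer: yes

Derivation:
Drop 1: Z rot3 at col 5 lands with bottom-row=0; cleared 0 line(s) (total 0); column heights now [0 0 0 0 0 2 3], max=3
Drop 2: J rot3 at col 2 lands with bottom-row=0; cleared 0 line(s) (total 0); column heights now [0 0 1 3 0 2 3], max=3
Drop 3: J rot3 at col 1 lands with bottom-row=1; cleared 0 line(s) (total 0); column heights now [0 2 4 3 0 2 3], max=4
Drop 4: J rot2 at col 1 lands with bottom-row=3; cleared 0 line(s) (total 0); column heights now [0 5 5 5 0 2 3], max=5
Test piece I rot0 at col 2 (width 4): heights before test = [0 5 5 5 0 2 3]; fits = True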